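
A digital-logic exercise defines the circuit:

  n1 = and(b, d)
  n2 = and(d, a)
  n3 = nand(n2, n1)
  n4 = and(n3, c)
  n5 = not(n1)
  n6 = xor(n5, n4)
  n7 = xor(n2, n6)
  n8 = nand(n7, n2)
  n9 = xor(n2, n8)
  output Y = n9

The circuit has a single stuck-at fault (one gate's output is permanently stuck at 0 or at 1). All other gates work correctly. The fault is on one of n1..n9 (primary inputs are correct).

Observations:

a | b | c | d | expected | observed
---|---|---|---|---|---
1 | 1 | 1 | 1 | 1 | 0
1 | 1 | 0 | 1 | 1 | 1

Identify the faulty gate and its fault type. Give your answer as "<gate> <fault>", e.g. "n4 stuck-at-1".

Fault-free values for test 1 (a=1, b=1, c=1, d=1): n1=1, n2=1, n3=0, n4=0, n5=0, n6=0, n7=1, n8=0, n9=1, giving Y=1. Observed 0.
Test 1: faults giving observed 0 are {n3 stuck-at-1, n4 stuck-at-1, n5 stuck-at-1, n6 stuck-at-1, n7 stuck-at-0, n8 stuck-at-1, n9 stuck-at-0}.
Test 2 (a=1, b=1, c=0, d=1): fault-free n1=1, n2=1, n3=0, n4=0, n5=0, n6=0, n7=1, n8=0, n9=1 → 1; observed 1. Eliminates n4 stuck-at-1, n5 stuck-at-1, n6 stuck-at-1, n7 stuck-at-0, n8 stuck-at-1, n9 stuck-at-0.
Only n3 stuck-at-1 is consistent with every test.

n3 stuck-at-1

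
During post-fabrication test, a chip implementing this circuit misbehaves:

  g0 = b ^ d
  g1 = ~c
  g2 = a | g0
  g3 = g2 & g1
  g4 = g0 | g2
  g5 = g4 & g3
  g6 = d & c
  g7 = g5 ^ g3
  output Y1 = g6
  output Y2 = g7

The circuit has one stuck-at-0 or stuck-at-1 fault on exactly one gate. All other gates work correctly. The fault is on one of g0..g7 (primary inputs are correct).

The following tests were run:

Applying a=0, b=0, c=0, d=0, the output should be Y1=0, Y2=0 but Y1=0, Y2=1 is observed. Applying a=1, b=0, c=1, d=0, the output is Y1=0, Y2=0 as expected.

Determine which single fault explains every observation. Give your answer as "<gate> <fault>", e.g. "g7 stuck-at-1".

Fault-free values for test 1 (a=0, b=0, c=0, d=0): g0=0, g1=1, g2=0, g3=0, g4=0, g5=0, g6=0, g7=0, giving Y1=0, Y2=0. Observed Y1=0, Y2=1.
Test 1: faults giving observed Y1=0, Y2=1 are {g3 stuck-at-1, g5 stuck-at-1, g7 stuck-at-1}.
Test 2 (a=1, b=0, c=1, d=0): fault-free g0=0, g1=0, g2=1, g3=0, g4=1, g5=0, g6=0, g7=0 → Y1=0, Y2=0; observed Y1=0, Y2=0. Eliminates g5 stuck-at-1, g7 stuck-at-1.
Only g3 stuck-at-1 is consistent with every test.

g3 stuck-at-1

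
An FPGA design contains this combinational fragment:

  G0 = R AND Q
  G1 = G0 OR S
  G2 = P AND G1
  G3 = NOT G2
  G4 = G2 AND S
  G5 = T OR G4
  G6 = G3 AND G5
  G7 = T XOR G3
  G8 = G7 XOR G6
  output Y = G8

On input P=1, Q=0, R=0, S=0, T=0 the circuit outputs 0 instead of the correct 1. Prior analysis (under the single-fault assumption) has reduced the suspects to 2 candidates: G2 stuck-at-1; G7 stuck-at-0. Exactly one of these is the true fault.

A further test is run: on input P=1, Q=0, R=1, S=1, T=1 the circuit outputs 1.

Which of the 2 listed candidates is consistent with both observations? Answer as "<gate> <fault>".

Evaluate each candidate on input P=1, Q=0, R=1, S=1, T=1:
  G2 stuck-at-1: G0=0, G1=1, G2=1 [stuck-at-1], G3=0, G4=1, G5=1, G6=0, G7=1, G8=1 → 1 — matches
  G7 stuck-at-0: G0=0, G1=1, G2=1, G3=0, G4=1, G5=1, G6=0, G7=0 [stuck-at-0], G8=0 → 0 — eliminated
Only G2 stuck-at-1 reproduces the observed 1.

G2 stuck-at-1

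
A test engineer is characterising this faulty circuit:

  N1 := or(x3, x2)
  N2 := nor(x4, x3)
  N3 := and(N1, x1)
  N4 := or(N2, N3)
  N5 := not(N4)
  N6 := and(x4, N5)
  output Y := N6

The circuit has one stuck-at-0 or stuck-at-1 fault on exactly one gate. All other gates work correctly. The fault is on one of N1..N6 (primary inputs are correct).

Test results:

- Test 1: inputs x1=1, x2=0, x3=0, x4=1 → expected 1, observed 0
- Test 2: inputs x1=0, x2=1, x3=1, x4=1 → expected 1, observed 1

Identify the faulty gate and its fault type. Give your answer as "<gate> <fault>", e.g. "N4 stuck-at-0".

N1 stuck-at-1

Fault-free values for test 1 (x1=1, x2=0, x3=0, x4=1): N1=0, N2=0, N3=0, N4=0, N5=1, N6=1, giving Y=1. Observed 0.
Test 1: faults giving observed 0 are {N1 stuck-at-1, N2 stuck-at-1, N3 stuck-at-1, N4 stuck-at-1, N5 stuck-at-0, N6 stuck-at-0}.
Test 2 (x1=0, x2=1, x3=1, x4=1): fault-free N1=1, N2=0, N3=0, N4=0, N5=1, N6=1 → 1; observed 1. Eliminates N2 stuck-at-1, N3 stuck-at-1, N4 stuck-at-1, N5 stuck-at-0, N6 stuck-at-0.
Only N1 stuck-at-1 is consistent with every test.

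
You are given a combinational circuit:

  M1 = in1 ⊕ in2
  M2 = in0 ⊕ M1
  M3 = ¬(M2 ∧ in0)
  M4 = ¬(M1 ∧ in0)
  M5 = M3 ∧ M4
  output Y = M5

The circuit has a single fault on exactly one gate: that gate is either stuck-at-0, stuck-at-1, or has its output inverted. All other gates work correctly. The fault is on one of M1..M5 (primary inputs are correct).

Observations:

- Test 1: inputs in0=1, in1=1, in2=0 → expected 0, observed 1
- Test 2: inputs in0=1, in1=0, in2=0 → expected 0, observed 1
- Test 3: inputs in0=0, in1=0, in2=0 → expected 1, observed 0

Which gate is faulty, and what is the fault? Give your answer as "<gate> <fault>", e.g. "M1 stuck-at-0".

M5 inverted output

Fault-free values for test 1 (in0=1, in1=1, in2=0): M1=1, M2=0, M3=1, M4=0, M5=0, giving Y=0. Observed 1.
Test 1: faults giving observed 1 are {M4 stuck-at-1, M4 inverted output, M5 stuck-at-1, M5 inverted output}.
Test 2 (in0=1, in1=0, in2=0): fault-free M1=0, M2=1, M3=0, M4=1, M5=0 → 0; observed 1. Eliminates M4 stuck-at-1, M4 inverted output.
Test 3 (in0=0, in1=0, in2=0): fault-free M1=0, M2=0, M3=1, M4=1, M5=1 → 1; observed 0. Eliminates M5 stuck-at-1.
Only M5 inverted output is consistent with every test.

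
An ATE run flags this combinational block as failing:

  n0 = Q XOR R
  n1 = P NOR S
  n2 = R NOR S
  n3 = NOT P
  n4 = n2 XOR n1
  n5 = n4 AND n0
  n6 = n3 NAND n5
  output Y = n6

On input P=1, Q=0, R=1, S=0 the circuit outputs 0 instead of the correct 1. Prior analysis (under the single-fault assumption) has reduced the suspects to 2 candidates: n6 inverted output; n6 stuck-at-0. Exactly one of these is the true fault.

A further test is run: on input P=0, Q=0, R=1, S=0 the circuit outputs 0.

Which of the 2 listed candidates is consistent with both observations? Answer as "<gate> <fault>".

Evaluate each candidate on input P=0, Q=0, R=1, S=0:
  n6 inverted output: n0=1, n1=1, n2=0, n3=1, n4=1, n5=1, n6=1 [inverted output] → 1 — eliminated
  n6 stuck-at-0: n0=1, n1=1, n2=0, n3=1, n4=1, n5=1, n6=0 [stuck-at-0] → 0 — matches
Only n6 stuck-at-0 reproduces the observed 0.

n6 stuck-at-0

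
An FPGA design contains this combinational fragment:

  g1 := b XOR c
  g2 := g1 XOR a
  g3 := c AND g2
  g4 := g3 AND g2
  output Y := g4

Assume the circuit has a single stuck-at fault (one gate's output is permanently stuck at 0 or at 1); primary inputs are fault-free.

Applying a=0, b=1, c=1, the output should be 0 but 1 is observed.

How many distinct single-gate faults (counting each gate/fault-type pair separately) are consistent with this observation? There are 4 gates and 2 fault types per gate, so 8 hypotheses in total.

3

Fault-free: g1=0, g2=0, g3=0, g4=0 → 0. Observed 1.
  g1 stuck-at-0: output 0 ✗
  g1 stuck-at-1: output 1 ✓
  g2 stuck-at-0: output 0 ✗
  g2 stuck-at-1: output 1 ✓
  g3 stuck-at-0: output 0 ✗
  g3 stuck-at-1: output 0 ✗
  g4 stuck-at-0: output 0 ✗
  g4 stuck-at-1: output 1 ✓
Consistent faults: {g1 stuck-at-1, g2 stuck-at-1, g4 stuck-at-1} — 3 in all.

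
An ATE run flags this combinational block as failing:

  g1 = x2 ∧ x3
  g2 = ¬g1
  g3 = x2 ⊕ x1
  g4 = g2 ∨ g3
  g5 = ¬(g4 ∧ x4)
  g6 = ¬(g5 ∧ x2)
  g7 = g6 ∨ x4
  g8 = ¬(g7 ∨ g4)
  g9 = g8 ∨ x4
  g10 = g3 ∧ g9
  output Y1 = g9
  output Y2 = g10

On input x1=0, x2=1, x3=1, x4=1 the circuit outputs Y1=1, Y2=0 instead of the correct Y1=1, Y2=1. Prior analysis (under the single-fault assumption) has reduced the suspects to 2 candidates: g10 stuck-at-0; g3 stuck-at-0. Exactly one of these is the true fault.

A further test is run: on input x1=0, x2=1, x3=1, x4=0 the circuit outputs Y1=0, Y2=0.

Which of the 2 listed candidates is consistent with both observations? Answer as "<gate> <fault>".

Evaluate each candidate on input x1=0, x2=1, x3=1, x4=0:
  g10 stuck-at-0: g1=1, g2=0, g3=1, g4=1, g5=1, g6=0, g7=0, g8=0, g9=0, g10=0 [stuck-at-0] → Y1=0, Y2=0 — matches
  g3 stuck-at-0: g1=1, g2=0, g3=0 [stuck-at-0], g4=0, g5=1, g6=0, g7=0, g8=1, g9=1, g10=0 → Y1=1, Y2=0 — eliminated
Only g10 stuck-at-0 reproduces the observed Y1=0, Y2=0.

g10 stuck-at-0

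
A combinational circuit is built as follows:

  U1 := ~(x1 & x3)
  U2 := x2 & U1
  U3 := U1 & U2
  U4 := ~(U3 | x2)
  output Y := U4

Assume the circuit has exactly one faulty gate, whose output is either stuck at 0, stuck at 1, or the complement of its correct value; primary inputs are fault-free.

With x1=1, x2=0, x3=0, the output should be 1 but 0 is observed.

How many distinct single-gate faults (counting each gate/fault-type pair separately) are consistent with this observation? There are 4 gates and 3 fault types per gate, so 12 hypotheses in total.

Fault-free: U1=1, U2=0, U3=0, U4=1 → 1. Observed 0.
  U1 stuck-at-0: output 1 ✗
  U1 stuck-at-1: output 1 ✗
  U1 inverted output: output 1 ✗
  U2 stuck-at-0: output 1 ✗
  U2 stuck-at-1: output 0 ✓
  U2 inverted output: output 0 ✓
  U3 stuck-at-0: output 1 ✗
  U3 stuck-at-1: output 0 ✓
  U3 inverted output: output 0 ✓
  U4 stuck-at-0: output 0 ✓
  U4 stuck-at-1: output 1 ✗
  U4 inverted output: output 0 ✓
Consistent faults: {U2 stuck-at-1, U2 inverted output, U3 stuck-at-1, U3 inverted output, U4 stuck-at-0, U4 inverted output} — 6 in all.

6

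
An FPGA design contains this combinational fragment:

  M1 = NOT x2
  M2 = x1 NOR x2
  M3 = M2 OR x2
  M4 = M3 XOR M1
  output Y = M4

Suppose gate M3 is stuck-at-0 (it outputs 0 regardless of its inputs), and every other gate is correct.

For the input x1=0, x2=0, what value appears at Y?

Propagate with M3 forced: M1=1, M2=1, M3=0 [stuck-at-0], M4=1.
So Y = 1. (Without the fault it would be 0.)

1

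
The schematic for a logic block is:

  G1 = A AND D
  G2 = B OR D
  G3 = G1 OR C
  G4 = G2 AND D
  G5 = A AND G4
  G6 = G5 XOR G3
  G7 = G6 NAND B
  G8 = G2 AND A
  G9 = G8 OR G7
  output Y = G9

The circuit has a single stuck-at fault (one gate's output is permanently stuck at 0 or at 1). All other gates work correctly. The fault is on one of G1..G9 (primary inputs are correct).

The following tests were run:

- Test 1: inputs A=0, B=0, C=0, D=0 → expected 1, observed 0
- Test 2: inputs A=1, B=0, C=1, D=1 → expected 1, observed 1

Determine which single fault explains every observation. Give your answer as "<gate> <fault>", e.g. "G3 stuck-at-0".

Fault-free values for test 1 (A=0, B=0, C=0, D=0): G1=0, G2=0, G3=0, G4=0, G5=0, G6=0, G7=1, G8=0, G9=1, giving Y=1. Observed 0.
Test 1: faults giving observed 0 are {G7 stuck-at-0, G9 stuck-at-0}.
Test 2 (A=1, B=0, C=1, D=1): fault-free G1=1, G2=1, G3=1, G4=1, G5=1, G6=0, G7=1, G8=1, G9=1 → 1; observed 1. Eliminates G9 stuck-at-0.
Only G7 stuck-at-0 is consistent with every test.

G7 stuck-at-0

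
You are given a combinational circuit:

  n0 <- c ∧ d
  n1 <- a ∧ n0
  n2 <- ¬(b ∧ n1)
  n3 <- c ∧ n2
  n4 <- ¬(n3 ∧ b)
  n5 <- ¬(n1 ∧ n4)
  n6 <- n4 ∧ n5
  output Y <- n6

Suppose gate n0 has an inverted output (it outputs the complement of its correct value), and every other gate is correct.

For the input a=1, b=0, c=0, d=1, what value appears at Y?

0

Propagate with n0 forced: n0=1 [inverted output], n1=1, n2=1, n3=0, n4=1, n5=0, n6=0.
So Y = 0. (Without the fault it would be 1.)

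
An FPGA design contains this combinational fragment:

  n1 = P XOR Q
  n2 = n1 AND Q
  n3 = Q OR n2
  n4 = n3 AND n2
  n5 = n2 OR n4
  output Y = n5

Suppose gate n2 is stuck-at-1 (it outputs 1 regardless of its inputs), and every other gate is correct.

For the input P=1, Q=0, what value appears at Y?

Propagate with n2 forced: n1=1, n2=1 [stuck-at-1], n3=1, n4=1, n5=1.
So Y = 1. (Without the fault it would be 0.)

1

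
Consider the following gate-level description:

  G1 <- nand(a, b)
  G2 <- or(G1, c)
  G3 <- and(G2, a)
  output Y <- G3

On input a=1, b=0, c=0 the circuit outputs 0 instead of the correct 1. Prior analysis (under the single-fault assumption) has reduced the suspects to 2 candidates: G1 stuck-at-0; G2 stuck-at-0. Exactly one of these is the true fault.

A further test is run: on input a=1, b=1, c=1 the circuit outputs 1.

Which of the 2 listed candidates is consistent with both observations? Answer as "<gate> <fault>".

G1 stuck-at-0

Evaluate each candidate on input a=1, b=1, c=1:
  G1 stuck-at-0: G1=0 [stuck-at-0], G2=1, G3=1 → 1 — matches
  G2 stuck-at-0: G1=0, G2=0 [stuck-at-0], G3=0 → 0 — eliminated
Only G1 stuck-at-0 reproduces the observed 1.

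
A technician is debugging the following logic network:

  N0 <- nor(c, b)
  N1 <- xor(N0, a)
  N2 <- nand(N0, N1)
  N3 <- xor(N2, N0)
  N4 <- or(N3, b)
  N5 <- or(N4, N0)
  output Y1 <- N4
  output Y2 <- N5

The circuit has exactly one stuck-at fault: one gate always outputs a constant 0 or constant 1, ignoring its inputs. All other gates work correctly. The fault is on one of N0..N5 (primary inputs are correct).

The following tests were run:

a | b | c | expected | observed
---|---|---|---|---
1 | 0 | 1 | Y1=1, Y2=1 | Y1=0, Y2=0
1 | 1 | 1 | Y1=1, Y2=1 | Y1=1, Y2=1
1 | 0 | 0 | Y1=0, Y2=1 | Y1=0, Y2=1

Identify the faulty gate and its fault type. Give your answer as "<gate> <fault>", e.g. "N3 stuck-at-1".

Fault-free values for test 1 (a=1, b=0, c=1): N0=0, N1=1, N2=1, N3=1, N4=1, N5=1, giving Y1=1, Y2=1. Observed Y1=0, Y2=0.
Test 1: faults giving observed Y1=0, Y2=0 are {N2 stuck-at-0, N3 stuck-at-0, N4 stuck-at-0}.
Test 2 (a=1, b=1, c=1): fault-free N0=0, N1=1, N2=1, N3=1, N4=1, N5=1 → Y1=1, Y2=1; observed Y1=1, Y2=1. Eliminates N4 stuck-at-0.
Test 3 (a=1, b=0, c=0): fault-free N0=1, N1=0, N2=1, N3=0, N4=0, N5=1 → Y1=0, Y2=1; observed Y1=0, Y2=1. Eliminates N2 stuck-at-0.
Only N3 stuck-at-0 is consistent with every test.

N3 stuck-at-0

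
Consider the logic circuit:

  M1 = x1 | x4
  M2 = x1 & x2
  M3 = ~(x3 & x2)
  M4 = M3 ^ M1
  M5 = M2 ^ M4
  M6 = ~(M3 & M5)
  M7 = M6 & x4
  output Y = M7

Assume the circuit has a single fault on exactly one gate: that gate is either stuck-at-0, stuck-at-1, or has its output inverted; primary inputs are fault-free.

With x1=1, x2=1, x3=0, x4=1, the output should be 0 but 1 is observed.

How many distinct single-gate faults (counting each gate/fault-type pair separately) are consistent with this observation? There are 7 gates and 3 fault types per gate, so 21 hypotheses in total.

14

Fault-free: M1=1, M2=1, M3=1, M4=0, M5=1, M6=0, M7=0 → 0. Observed 1.
  M1: stuck-at-0, inverted output ✓; others ✗
  M2: stuck-at-0, inverted output ✓; others ✗
  M3: stuck-at-0, inverted output ✓; others ✗
  M4: stuck-at-1, inverted output ✓; others ✗
  M5: stuck-at-0, inverted output ✓; others ✗
  M6: stuck-at-1, inverted output ✓; others ✗
  M7: stuck-at-1, inverted output ✓; others ✗
Consistent faults: {M1 stuck-at-0, M1 inverted output, M2 stuck-at-0, M2 inverted output, M3 stuck-at-0, M3 inverted output, M4 stuck-at-1, M4 inverted output, M5 stuck-at-0, M5 inverted output, M6 stuck-at-1, M6 inverted output, M7 stuck-at-1, M7 inverted output} — 14 in all.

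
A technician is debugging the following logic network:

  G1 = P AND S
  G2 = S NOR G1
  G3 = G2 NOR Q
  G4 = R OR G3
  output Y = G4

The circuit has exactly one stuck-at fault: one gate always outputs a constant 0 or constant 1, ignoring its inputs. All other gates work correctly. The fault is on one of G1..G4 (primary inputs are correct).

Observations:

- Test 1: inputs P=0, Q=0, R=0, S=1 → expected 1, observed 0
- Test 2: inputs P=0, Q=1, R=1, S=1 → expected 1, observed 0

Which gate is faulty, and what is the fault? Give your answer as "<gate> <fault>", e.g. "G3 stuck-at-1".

Fault-free values for test 1 (P=0, Q=0, R=0, S=1): G1=0, G2=0, G3=1, G4=1, giving Y=1. Observed 0.
Test 1: faults giving observed 0 are {G2 stuck-at-1, G3 stuck-at-0, G4 stuck-at-0}.
Test 2 (P=0, Q=1, R=1, S=1): fault-free G1=0, G2=0, G3=0, G4=1 → 1; observed 0. Eliminates G2 stuck-at-1, G3 stuck-at-0.
Only G4 stuck-at-0 is consistent with every test.

G4 stuck-at-0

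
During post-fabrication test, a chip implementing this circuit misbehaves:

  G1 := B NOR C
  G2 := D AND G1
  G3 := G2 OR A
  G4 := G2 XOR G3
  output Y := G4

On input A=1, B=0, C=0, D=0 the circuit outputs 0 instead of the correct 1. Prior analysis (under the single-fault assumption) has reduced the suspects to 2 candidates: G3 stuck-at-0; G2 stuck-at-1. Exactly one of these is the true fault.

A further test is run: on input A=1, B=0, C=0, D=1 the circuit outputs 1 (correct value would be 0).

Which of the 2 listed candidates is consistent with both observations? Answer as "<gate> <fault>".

Evaluate each candidate on input A=1, B=0, C=0, D=1:
  G3 stuck-at-0: G1=1, G2=1, G3=0 [stuck-at-0], G4=1 → 1 — matches
  G2 stuck-at-1: G1=1, G2=1 [stuck-at-1], G3=1, G4=0 → 0 — eliminated
Only G3 stuck-at-0 reproduces the observed 1.

G3 stuck-at-0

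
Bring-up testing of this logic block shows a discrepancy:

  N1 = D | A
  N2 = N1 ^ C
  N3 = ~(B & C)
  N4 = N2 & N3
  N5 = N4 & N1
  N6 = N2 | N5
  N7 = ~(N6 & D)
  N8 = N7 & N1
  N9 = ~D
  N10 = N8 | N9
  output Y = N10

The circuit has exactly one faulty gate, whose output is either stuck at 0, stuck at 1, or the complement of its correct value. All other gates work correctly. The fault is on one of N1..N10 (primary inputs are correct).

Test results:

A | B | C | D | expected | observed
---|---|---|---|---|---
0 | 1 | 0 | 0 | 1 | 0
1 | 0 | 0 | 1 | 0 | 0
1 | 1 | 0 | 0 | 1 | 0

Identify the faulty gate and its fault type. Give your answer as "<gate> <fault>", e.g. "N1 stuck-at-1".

Fault-free values for test 1 (A=0, B=1, C=0, D=0): N1=0, N2=0, N3=1, N4=0, N5=0, N6=0, N7=1, N8=0, N9=1, N10=1, giving Y=1. Observed 0.
Test 1: faults giving observed 0 are {N9 stuck-at-0, N9 inverted output, N10 stuck-at-0, N10 inverted output}.
Test 2 (A=1, B=0, C=0, D=1): fault-free N1=1, N2=1, N3=1, N4=1, N5=1, N6=1, N7=0, N8=0, N9=0, N10=0 → 0; observed 0. Eliminates N9 inverted output, N10 inverted output.
Test 3 (A=1, B=1, C=0, D=0): fault-free N1=1, N2=1, N3=1, N4=1, N5=1, N6=1, N7=1, N8=1, N9=1, N10=1 → 1; observed 0. Eliminates N9 stuck-at-0.
Only N10 stuck-at-0 is consistent with every test.

N10 stuck-at-0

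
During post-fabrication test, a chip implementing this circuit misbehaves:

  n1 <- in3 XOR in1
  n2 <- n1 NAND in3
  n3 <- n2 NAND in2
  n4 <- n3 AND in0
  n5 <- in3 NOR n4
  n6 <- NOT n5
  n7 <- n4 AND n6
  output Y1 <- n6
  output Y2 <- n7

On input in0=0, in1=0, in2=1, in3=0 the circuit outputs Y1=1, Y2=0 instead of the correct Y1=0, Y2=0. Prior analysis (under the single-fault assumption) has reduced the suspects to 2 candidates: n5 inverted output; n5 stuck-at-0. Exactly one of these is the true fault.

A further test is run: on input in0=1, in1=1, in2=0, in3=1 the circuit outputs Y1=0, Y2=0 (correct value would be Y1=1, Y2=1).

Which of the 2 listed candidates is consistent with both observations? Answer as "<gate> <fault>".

n5 inverted output

Evaluate each candidate on input in0=1, in1=1, in2=0, in3=1:
  n5 inverted output: n1=0, n2=1, n3=1, n4=1, n5=1 [inverted output], n6=0, n7=0 → Y1=0, Y2=0 — matches
  n5 stuck-at-0: n1=0, n2=1, n3=1, n4=1, n5=0 [stuck-at-0], n6=1, n7=1 → Y1=1, Y2=1 — eliminated
Only n5 inverted output reproduces the observed Y1=0, Y2=0.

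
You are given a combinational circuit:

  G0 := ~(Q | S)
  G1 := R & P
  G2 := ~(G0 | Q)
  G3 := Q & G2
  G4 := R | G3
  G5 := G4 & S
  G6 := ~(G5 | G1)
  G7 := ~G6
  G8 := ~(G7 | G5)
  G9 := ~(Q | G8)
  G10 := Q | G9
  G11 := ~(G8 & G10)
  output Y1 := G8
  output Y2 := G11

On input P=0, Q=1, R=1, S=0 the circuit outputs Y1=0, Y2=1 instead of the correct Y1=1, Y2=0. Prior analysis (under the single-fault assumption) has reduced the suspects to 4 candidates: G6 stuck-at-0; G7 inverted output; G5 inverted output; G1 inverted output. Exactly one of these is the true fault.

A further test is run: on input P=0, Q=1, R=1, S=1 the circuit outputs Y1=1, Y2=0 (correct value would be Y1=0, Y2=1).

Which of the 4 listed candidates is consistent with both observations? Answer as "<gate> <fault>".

G5 inverted output

Evaluate each candidate on input P=0, Q=1, R=1, S=1:
  G6 stuck-at-0: G0=0, G1=0, G2=0, G3=0, G4=1, G5=1, G6=0 [stuck-at-0], G7=1, G8=0, G9=0, G10=1, G11=1 → Y1=0, Y2=1 — eliminated
  G7 inverted output: G0=0, G1=0, G2=0, G3=0, G4=1, G5=1, G6=0, G7=0 [inverted output], G8=0, G9=0, G10=1, G11=1 → Y1=0, Y2=1 — eliminated
  G5 inverted output: G0=0, G1=0, G2=0, G3=0, G4=1, G5=0 [inverted output], G6=1, G7=0, G8=1, G9=0, G10=1, G11=0 → Y1=1, Y2=0 — matches
  G1 inverted output: G0=0, G1=1 [inverted output], G2=0, G3=0, G4=1, G5=1, G6=0, G7=1, G8=0, G9=0, G10=1, G11=1 → Y1=0, Y2=1 — eliminated
Only G5 inverted output reproduces the observed Y1=1, Y2=0.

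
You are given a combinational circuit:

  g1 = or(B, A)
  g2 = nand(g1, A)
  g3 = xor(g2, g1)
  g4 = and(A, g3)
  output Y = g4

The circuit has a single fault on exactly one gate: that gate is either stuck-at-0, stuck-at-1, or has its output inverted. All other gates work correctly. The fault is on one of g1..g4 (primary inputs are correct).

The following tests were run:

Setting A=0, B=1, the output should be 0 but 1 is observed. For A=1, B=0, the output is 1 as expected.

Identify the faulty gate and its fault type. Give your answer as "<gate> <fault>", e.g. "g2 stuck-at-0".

Fault-free values for test 1 (A=0, B=1): g1=1, g2=1, g3=0, g4=0, giving Y=0. Observed 1.
Test 1: faults giving observed 1 are {g4 stuck-at-1, g4 inverted output}.
Test 2 (A=1, B=0): fault-free g1=1, g2=0, g3=1, g4=1 → 1; observed 1. Eliminates g4 inverted output.
Only g4 stuck-at-1 is consistent with every test.

g4 stuck-at-1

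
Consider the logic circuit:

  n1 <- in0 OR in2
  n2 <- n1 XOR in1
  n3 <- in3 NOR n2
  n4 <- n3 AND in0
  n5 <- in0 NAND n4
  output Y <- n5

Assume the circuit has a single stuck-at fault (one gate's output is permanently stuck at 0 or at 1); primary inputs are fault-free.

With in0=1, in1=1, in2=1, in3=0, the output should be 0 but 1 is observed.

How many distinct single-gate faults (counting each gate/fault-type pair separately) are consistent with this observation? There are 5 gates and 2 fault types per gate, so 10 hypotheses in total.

Fault-free: n1=1, n2=0, n3=1, n4=1, n5=0 → 0. Observed 1.
  n1 stuck-at-0: output 1 ✓
  n1 stuck-at-1: output 0 ✗
  n2 stuck-at-0: output 0 ✗
  n2 stuck-at-1: output 1 ✓
  n3 stuck-at-0: output 1 ✓
  n3 stuck-at-1: output 0 ✗
  n4 stuck-at-0: output 1 ✓
  n4 stuck-at-1: output 0 ✗
  n5 stuck-at-0: output 0 ✗
  n5 stuck-at-1: output 1 ✓
Consistent faults: {n1 stuck-at-0, n2 stuck-at-1, n3 stuck-at-0, n4 stuck-at-0, n5 stuck-at-1} — 5 in all.

5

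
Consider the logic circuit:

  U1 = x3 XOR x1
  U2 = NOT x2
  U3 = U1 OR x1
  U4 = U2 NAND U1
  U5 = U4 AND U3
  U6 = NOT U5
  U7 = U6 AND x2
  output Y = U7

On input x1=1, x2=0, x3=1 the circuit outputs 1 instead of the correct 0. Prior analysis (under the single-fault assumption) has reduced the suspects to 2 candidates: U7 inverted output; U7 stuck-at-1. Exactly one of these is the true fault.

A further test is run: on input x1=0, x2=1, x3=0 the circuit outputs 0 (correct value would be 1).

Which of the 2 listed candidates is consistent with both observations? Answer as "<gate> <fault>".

U7 inverted output

Evaluate each candidate on input x1=0, x2=1, x3=0:
  U7 inverted output: U1=0, U2=0, U3=0, U4=1, U5=0, U6=1, U7=0 [inverted output] → 0 — matches
  U7 stuck-at-1: U1=0, U2=0, U3=0, U4=1, U5=0, U6=1, U7=1 [stuck-at-1] → 1 — eliminated
Only U7 inverted output reproduces the observed 0.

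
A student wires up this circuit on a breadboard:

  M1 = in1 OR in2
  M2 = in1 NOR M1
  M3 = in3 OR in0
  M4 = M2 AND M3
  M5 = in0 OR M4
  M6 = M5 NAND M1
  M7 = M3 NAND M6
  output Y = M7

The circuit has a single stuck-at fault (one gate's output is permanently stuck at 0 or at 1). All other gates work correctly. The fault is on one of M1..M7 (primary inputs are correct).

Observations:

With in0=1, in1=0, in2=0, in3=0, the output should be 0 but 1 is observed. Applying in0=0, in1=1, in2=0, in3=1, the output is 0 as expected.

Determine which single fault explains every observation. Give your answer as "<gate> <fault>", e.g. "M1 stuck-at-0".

M1 stuck-at-1

Fault-free values for test 1 (in0=1, in1=0, in2=0, in3=0): M1=0, M2=1, M3=1, M4=1, M5=1, M6=1, M7=0, giving Y=0. Observed 1.
Test 1: faults giving observed 1 are {M1 stuck-at-1, M3 stuck-at-0, M6 stuck-at-0, M7 stuck-at-1}.
Test 2 (in0=0, in1=1, in2=0, in3=1): fault-free M1=1, M2=0, M3=1, M4=0, M5=0, M6=1, M7=0 → 0; observed 0. Eliminates M3 stuck-at-0, M6 stuck-at-0, M7 stuck-at-1.
Only M1 stuck-at-1 is consistent with every test.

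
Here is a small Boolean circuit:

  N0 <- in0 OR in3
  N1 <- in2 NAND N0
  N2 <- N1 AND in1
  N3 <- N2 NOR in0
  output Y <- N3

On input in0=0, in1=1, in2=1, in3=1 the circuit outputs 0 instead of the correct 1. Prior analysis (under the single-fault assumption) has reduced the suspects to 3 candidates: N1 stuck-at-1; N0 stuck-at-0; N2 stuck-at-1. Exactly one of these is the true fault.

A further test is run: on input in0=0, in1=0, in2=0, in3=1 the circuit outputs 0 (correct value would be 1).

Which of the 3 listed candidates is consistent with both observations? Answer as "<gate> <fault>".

N2 stuck-at-1

Evaluate each candidate on input in0=0, in1=0, in2=0, in3=1:
  N1 stuck-at-1: N0=1, N1=1 [stuck-at-1], N2=0, N3=1 → 1 — eliminated
  N0 stuck-at-0: N0=0 [stuck-at-0], N1=1, N2=0, N3=1 → 1 — eliminated
  N2 stuck-at-1: N0=1, N1=1, N2=1 [stuck-at-1], N3=0 → 0 — matches
Only N2 stuck-at-1 reproduces the observed 0.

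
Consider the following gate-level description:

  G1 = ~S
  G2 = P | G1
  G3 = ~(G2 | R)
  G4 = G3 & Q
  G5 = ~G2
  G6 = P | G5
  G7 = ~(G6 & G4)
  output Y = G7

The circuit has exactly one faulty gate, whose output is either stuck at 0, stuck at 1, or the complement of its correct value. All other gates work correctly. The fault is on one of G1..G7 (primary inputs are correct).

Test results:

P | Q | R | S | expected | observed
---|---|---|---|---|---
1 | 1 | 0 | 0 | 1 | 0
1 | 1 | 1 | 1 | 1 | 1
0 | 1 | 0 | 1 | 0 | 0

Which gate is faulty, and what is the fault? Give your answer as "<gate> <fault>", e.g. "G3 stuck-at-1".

Fault-free values for test 1 (P=1, Q=1, R=0, S=0): G1=1, G2=1, G3=0, G4=0, G5=0, G6=1, G7=1, giving Y=1. Observed 0.
Test 1: faults giving observed 0 are {G2 stuck-at-0, G2 inverted output, G3 stuck-at-1, G3 inverted output, G4 stuck-at-1, G4 inverted output, G7 stuck-at-0, G7 inverted output}.
Test 2 (P=1, Q=1, R=1, S=1): fault-free G1=0, G2=1, G3=0, G4=0, G5=0, G6=1, G7=1 → 1; observed 1. Eliminates G3 stuck-at-1, G3 inverted output, G4 stuck-at-1, G4 inverted output, G7 stuck-at-0, G7 inverted output.
Test 3 (P=0, Q=1, R=0, S=1): fault-free G1=0, G2=0, G3=1, G4=1, G5=1, G6=1, G7=0 → 0; observed 0. Eliminates G2 inverted output.
Only G2 stuck-at-0 is consistent with every test.

G2 stuck-at-0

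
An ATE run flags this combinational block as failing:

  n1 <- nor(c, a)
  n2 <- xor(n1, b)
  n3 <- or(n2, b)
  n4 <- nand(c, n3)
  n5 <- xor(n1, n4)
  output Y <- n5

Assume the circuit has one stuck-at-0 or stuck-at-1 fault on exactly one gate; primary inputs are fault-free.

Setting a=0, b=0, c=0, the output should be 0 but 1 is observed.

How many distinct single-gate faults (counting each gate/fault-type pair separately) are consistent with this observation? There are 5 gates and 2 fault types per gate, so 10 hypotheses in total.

3

Fault-free: n1=1, n2=1, n3=1, n4=1, n5=0 → 0. Observed 1.
  n1 stuck-at-0: output 1 ✓
  n1 stuck-at-1: output 0 ✗
  n2 stuck-at-0: output 0 ✗
  n2 stuck-at-1: output 0 ✗
  n3 stuck-at-0: output 0 ✗
  n3 stuck-at-1: output 0 ✗
  n4 stuck-at-0: output 1 ✓
  n4 stuck-at-1: output 0 ✗
  n5 stuck-at-0: output 0 ✗
  n5 stuck-at-1: output 1 ✓
Consistent faults: {n1 stuck-at-0, n4 stuck-at-0, n5 stuck-at-1} — 3 in all.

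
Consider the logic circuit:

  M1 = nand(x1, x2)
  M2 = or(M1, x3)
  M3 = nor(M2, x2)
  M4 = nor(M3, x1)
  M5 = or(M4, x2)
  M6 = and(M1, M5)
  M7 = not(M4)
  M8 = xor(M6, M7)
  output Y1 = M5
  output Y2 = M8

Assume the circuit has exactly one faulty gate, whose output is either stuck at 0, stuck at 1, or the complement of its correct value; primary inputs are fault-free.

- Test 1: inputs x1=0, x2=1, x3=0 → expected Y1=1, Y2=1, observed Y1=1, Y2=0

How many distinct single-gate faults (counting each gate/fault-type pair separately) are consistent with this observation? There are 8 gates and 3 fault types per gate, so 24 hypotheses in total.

12

Fault-free: M1=1, M2=1, M3=0, M4=1, M5=1, M6=1, M7=0, M8=1 → Y1=1, Y2=1. Observed Y1=1, Y2=0.
  M1: stuck-at-0, inverted output ✓; others ✗
  M2: none of the 3 fault types match ✗
  M3: stuck-at-1, inverted output ✓; others ✗
  M4: stuck-at-0, inverted output ✓; others ✗
  M5: none of the 3 fault types match ✗
  M6: stuck-at-0, inverted output ✓; others ✗
  M7: stuck-at-1, inverted output ✓; others ✗
  M8: stuck-at-0, inverted output ✓; others ✗
Consistent faults: {M1 stuck-at-0, M1 inverted output, M3 stuck-at-1, M3 inverted output, M4 stuck-at-0, M4 inverted output, M6 stuck-at-0, M6 inverted output, M7 stuck-at-1, M7 inverted output, M8 stuck-at-0, M8 inverted output} — 12 in all.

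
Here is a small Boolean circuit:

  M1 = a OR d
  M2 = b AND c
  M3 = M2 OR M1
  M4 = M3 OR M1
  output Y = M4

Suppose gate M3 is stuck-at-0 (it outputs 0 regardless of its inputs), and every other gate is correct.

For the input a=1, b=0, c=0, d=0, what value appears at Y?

Propagate with M3 forced: M1=1, M2=0, M3=0 [stuck-at-0], M4=1.
So Y = 1. (Same as the fault-free value — the fault is masked on this input.)

1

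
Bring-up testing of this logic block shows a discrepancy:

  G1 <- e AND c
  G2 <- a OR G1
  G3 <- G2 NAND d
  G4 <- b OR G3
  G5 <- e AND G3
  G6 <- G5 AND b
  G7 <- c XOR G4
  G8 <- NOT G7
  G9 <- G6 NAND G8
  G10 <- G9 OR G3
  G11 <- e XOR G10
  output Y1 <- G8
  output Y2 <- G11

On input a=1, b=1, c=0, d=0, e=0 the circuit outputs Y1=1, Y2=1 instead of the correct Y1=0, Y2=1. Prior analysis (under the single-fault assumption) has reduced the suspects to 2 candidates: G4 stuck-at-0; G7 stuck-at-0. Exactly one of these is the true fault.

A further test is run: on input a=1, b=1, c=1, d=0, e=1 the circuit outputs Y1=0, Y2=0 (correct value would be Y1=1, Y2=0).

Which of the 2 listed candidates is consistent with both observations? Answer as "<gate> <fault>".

G4 stuck-at-0

Evaluate each candidate on input a=1, b=1, c=1, d=0, e=1:
  G4 stuck-at-0: G1=1, G2=1, G3=1, G4=0 [stuck-at-0], G5=1, G6=1, G7=1, G8=0, G9=1, G10=1, G11=0 → Y1=0, Y2=0 — matches
  G7 stuck-at-0: G1=1, G2=1, G3=1, G4=1, G5=1, G6=1, G7=0 [stuck-at-0], G8=1, G9=0, G10=1, G11=0 → Y1=1, Y2=0 — eliminated
Only G4 stuck-at-0 reproduces the observed Y1=0, Y2=0.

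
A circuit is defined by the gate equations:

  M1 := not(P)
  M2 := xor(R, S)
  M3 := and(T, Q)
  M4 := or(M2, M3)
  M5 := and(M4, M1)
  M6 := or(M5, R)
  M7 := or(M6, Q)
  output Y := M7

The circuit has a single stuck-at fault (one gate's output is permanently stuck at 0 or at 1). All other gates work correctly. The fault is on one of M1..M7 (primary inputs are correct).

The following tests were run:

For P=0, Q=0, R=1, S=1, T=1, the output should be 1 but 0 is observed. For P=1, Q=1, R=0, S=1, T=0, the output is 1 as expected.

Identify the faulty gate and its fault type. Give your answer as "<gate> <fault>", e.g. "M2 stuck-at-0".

Fault-free values for test 1 (P=0, Q=0, R=1, S=1, T=1): M1=1, M2=0, M3=0, M4=0, M5=0, M6=1, M7=1, giving Y=1. Observed 0.
Test 1: faults giving observed 0 are {M6 stuck-at-0, M7 stuck-at-0}.
Test 2 (P=1, Q=1, R=0, S=1, T=0): fault-free M1=0, M2=1, M3=0, M4=1, M5=0, M6=0, M7=1 → 1; observed 1. Eliminates M7 stuck-at-0.
Only M6 stuck-at-0 is consistent with every test.

M6 stuck-at-0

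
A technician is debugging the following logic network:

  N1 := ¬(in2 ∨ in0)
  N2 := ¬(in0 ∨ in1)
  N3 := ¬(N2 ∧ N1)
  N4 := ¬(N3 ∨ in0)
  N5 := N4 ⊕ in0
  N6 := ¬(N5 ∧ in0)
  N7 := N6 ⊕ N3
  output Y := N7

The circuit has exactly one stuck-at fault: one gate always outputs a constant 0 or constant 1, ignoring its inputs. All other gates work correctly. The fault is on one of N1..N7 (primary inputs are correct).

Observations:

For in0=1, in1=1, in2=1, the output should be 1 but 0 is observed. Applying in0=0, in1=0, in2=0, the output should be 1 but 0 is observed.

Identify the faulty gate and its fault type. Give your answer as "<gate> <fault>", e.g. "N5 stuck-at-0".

Fault-free values for test 1 (in0=1, in1=1, in2=1): N1=0, N2=0, N3=1, N4=0, N5=1, N6=0, N7=1, giving Y=1. Observed 0.
Test 1: faults giving observed 0 are {N3 stuck-at-0, N4 stuck-at-1, N5 stuck-at-0, N6 stuck-at-1, N7 stuck-at-0}.
Test 2 (in0=0, in1=0, in2=0): fault-free N1=1, N2=1, N3=0, N4=1, N5=1, N6=1, N7=1 → 1; observed 0. Eliminates N3 stuck-at-0, N4 stuck-at-1, N5 stuck-at-0, N6 stuck-at-1.
Only N7 stuck-at-0 is consistent with every test.

N7 stuck-at-0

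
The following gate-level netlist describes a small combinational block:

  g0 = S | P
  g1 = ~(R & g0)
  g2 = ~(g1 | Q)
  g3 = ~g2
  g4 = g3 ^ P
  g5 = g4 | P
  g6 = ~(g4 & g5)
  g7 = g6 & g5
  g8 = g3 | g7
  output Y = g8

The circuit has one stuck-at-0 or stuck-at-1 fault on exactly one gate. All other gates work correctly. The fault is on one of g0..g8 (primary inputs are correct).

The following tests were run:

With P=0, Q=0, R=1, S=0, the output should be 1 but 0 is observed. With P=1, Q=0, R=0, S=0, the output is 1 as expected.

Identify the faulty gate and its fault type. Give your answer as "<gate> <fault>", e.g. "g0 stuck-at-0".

Fault-free values for test 1 (P=0, Q=0, R=1, S=0): g0=0, g1=1, g2=0, g3=1, g4=1, g5=1, g6=0, g7=0, g8=1, giving Y=1. Observed 0.
Test 1: faults giving observed 0 are {g0 stuck-at-1, g1 stuck-at-0, g2 stuck-at-1, g3 stuck-at-0, g8 stuck-at-0}.
Test 2 (P=1, Q=0, R=0, S=0): fault-free g0=1, g1=1, g2=0, g3=1, g4=0, g5=1, g6=1, g7=1, g8=1 → 1; observed 1. Eliminates g1 stuck-at-0, g2 stuck-at-1, g3 stuck-at-0, g8 stuck-at-0.
Only g0 stuck-at-1 is consistent with every test.

g0 stuck-at-1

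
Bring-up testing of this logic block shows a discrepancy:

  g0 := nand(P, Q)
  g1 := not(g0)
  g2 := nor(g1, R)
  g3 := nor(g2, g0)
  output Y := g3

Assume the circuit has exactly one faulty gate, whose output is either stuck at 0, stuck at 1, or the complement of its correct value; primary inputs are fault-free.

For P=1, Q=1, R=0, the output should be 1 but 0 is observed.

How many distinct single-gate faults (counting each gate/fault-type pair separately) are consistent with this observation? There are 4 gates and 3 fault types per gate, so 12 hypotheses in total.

Fault-free: g0=0, g1=1, g2=0, g3=1 → 1. Observed 0.
  g0 stuck-at-0: output 1 ✗
  g0 stuck-at-1: output 0 ✓
  g0 inverted output: output 0 ✓
  g1 stuck-at-0: output 0 ✓
  g1 stuck-at-1: output 1 ✗
  g1 inverted output: output 0 ✓
  g2 stuck-at-0: output 1 ✗
  g2 stuck-at-1: output 0 ✓
  g2 inverted output: output 0 ✓
  g3 stuck-at-0: output 0 ✓
  g3 stuck-at-1: output 1 ✗
  g3 inverted output: output 0 ✓
Consistent faults: {g0 stuck-at-1, g0 inverted output, g1 stuck-at-0, g1 inverted output, g2 stuck-at-1, g2 inverted output, g3 stuck-at-0, g3 inverted output} — 8 in all.

8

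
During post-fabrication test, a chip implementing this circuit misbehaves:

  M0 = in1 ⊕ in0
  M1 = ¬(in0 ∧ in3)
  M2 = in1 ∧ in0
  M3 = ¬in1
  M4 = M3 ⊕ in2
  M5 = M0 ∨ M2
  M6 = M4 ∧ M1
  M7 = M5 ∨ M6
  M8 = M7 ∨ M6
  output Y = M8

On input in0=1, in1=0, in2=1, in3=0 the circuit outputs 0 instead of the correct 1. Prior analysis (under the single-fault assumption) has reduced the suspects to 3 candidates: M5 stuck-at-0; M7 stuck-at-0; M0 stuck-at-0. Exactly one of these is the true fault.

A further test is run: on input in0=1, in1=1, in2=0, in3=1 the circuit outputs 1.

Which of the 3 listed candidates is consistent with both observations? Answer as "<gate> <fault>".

M0 stuck-at-0

Evaluate each candidate on input in0=1, in1=1, in2=0, in3=1:
  M5 stuck-at-0: M0=0, M1=0, M2=1, M3=0, M4=0, M5=0 [stuck-at-0], M6=0, M7=0, M8=0 → 0 — eliminated
  M7 stuck-at-0: M0=0, M1=0, M2=1, M3=0, M4=0, M5=1, M6=0, M7=0 [stuck-at-0], M8=0 → 0 — eliminated
  M0 stuck-at-0: M0=0 [stuck-at-0], M1=0, M2=1, M3=0, M4=0, M5=1, M6=0, M7=1, M8=1 → 1 — matches
Only M0 stuck-at-0 reproduces the observed 1.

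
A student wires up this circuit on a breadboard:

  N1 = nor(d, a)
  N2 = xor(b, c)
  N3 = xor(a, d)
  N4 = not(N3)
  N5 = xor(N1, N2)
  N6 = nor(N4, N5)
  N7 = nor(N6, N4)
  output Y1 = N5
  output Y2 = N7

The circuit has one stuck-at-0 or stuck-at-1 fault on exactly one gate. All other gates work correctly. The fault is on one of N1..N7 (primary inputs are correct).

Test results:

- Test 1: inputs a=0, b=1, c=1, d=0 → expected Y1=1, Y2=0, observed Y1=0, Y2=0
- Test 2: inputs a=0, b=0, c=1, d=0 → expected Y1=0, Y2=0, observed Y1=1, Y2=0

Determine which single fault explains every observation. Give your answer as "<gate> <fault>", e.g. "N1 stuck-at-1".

Fault-free values for test 1 (a=0, b=1, c=1, d=0): N1=1, N2=0, N3=0, N4=1, N5=1, N6=0, N7=0, giving Y1=1, Y2=0. Observed Y1=0, Y2=0.
Test 1: faults giving observed Y1=0, Y2=0 are {N1 stuck-at-0, N2 stuck-at-1, N5 stuck-at-0}.
Test 2 (a=0, b=0, c=1, d=0): fault-free N1=1, N2=1, N3=0, N4=1, N5=0, N6=0, N7=0 → Y1=0, Y2=0; observed Y1=1, Y2=0. Eliminates N2 stuck-at-1, N5 stuck-at-0.
Only N1 stuck-at-0 is consistent with every test.

N1 stuck-at-0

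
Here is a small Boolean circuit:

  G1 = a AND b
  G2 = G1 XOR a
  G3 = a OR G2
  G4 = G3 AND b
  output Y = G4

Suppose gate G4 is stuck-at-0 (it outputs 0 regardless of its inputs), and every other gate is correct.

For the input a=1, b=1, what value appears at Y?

0

Propagate with G4 forced: G1=1, G2=0, G3=1, G4=0 [stuck-at-0].
So Y = 0. (Without the fault it would be 1.)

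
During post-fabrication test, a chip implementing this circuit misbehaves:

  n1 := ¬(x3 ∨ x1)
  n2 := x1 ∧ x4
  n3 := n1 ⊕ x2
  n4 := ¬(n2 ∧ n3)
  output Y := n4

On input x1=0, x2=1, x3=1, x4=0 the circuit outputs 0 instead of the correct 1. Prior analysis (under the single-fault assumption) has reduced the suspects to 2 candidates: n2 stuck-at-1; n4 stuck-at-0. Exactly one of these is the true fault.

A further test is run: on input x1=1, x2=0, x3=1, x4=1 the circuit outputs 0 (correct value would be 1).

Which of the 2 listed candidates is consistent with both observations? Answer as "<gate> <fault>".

Evaluate each candidate on input x1=1, x2=0, x3=1, x4=1:
  n2 stuck-at-1: n1=0, n2=1 [stuck-at-1], n3=0, n4=1 → 1 — eliminated
  n4 stuck-at-0: n1=0, n2=1, n3=0, n4=0 [stuck-at-0] → 0 — matches
Only n4 stuck-at-0 reproduces the observed 0.

n4 stuck-at-0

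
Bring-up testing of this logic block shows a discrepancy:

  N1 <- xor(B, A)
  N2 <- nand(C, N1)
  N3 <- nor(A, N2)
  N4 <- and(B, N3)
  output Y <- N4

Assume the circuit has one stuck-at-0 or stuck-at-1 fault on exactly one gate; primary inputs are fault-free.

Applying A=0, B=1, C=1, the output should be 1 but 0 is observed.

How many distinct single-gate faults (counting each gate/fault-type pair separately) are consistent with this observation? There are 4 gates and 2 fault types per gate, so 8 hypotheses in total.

Fault-free: N1=1, N2=0, N3=1, N4=1 → 1. Observed 0.
  N1 stuck-at-0: output 0 ✓
  N1 stuck-at-1: output 1 ✗
  N2 stuck-at-0: output 1 ✗
  N2 stuck-at-1: output 0 ✓
  N3 stuck-at-0: output 0 ✓
  N3 stuck-at-1: output 1 ✗
  N4 stuck-at-0: output 0 ✓
  N4 stuck-at-1: output 1 ✗
Consistent faults: {N1 stuck-at-0, N2 stuck-at-1, N3 stuck-at-0, N4 stuck-at-0} — 4 in all.

4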